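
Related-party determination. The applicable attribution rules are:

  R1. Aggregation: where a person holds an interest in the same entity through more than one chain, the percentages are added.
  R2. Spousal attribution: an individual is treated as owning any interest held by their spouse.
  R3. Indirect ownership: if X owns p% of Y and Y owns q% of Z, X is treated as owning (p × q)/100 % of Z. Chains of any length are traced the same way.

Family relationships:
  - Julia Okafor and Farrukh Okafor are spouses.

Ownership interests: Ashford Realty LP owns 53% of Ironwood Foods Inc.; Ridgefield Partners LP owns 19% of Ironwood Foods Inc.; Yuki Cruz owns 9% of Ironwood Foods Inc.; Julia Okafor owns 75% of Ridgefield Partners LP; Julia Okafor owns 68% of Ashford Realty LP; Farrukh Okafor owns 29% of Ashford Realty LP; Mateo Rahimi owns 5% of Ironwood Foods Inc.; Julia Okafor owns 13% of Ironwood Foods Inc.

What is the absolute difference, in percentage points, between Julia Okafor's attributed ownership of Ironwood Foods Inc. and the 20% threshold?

By spousal attribution (R2), Julia Okafor is treated as also owning Farrukh Okafor's interest in Ashford Realty LP, giving 68% + 29% = 97%.
Chain via Ridgefield Partners LP (R3): 75% × 19% = 14.25% of Ironwood Foods Inc.
Chain via Ashford Realty LP (R3): 97% × 53% = 51.41% of Ironwood Foods Inc.
Direct interest in Ironwood Foods Inc: 13%.
Aggregating (R1): 14.25% + 51.41% + 13% = 78.66%.
78.66% exceeds the 20% threshold by 58.66 percentage points.

58.66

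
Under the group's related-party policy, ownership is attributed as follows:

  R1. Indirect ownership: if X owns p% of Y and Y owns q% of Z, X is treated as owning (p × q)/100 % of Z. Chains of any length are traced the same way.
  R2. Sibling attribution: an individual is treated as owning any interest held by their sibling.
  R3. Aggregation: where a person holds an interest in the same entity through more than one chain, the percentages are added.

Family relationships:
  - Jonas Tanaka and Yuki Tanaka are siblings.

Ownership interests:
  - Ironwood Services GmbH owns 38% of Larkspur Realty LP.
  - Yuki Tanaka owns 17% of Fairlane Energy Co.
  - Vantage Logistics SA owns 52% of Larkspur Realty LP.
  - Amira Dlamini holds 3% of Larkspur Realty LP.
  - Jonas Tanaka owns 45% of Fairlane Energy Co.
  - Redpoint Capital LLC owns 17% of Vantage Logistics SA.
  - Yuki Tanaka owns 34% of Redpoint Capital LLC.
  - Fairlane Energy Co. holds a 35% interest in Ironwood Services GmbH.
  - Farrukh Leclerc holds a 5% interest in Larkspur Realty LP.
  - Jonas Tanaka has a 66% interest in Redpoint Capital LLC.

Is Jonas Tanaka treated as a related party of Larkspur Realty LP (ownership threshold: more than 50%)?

By sibling attribution (R2), Jonas Tanaka is treated as also owning Yuki Tanaka's interest in Fairlane Energy Co, giving 45% + 17% = 62%.
By sibling attribution (R2), Jonas Tanaka is treated as also owning Yuki Tanaka's interest in Redpoint Capital LLC, giving 66% + 34% = 100%.
Chain via Fairlane Energy Co. → Ironwood Services GmbH (R1): 62% × 35% × 38% = 8.246% of Larkspur Realty LP.
Chain via Redpoint Capital LLC → Vantage Logistics SA (R1): 100% × 17% × 52% = 8.84% of Larkspur Realty LP.
Aggregating (R3): 8.246% + 8.84% = 17.086%.
17.086% does not exceed the 50% threshold, so Jonas is not a related party to Larkspur Realty LP.

No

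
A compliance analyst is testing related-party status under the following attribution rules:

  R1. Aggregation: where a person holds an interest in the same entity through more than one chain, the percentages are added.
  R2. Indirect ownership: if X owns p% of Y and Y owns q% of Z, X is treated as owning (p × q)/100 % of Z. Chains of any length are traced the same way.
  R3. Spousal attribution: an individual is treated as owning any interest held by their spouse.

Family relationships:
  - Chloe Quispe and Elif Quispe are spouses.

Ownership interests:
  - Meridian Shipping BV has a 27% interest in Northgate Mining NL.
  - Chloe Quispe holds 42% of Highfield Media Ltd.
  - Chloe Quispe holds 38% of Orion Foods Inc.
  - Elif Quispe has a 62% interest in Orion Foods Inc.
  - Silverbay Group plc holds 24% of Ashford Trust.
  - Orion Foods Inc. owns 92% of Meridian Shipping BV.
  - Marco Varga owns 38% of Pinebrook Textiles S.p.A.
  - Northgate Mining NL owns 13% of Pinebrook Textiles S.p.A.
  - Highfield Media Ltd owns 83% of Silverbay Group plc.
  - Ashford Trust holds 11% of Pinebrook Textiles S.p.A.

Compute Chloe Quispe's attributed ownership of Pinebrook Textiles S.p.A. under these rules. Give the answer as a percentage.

By spousal attribution (R3), Chloe Quispe is treated as also owning Elif Quispe's interest in Orion Foods Inc, giving 38% + 62% = 100%.
Chain via Orion Foods Inc. → Meridian Shipping BV → Northgate Mining NL (R2): 100% × 92% × 27% × 13% = 3.2292% of Pinebrook Textiles S.p.A.
Chain via Highfield Media Ltd → Silverbay Group plc → Ashford Trust (R2): 42% × 83% × 24% × 11% = 0.920304% of Pinebrook Textiles S.p.A.
Aggregating (R1): 3.2292% + 0.920304% = 4.149504%.

4.149504%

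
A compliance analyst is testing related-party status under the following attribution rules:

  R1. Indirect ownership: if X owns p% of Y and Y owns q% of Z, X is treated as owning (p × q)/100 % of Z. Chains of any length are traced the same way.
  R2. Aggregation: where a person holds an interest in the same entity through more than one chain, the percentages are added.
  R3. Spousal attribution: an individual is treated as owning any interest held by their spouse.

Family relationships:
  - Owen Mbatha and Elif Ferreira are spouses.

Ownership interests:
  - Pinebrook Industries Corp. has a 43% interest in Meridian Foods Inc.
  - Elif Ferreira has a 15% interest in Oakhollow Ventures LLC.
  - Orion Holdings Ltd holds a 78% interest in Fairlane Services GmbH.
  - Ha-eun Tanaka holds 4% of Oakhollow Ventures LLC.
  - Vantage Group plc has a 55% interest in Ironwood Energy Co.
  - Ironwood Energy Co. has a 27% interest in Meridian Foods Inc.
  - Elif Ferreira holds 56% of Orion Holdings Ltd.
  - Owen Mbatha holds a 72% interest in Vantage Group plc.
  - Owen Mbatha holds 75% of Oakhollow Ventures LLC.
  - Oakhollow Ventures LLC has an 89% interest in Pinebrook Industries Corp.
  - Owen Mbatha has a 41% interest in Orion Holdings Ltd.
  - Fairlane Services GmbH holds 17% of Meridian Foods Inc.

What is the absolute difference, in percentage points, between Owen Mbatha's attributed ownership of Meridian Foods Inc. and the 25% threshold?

By spousal attribution (R3), Owen Mbatha is treated as also owning Elif Ferreira's interest in Oakhollow Ventures LLC, giving 75% + 15% = 90%.
By spousal attribution (R3), Owen Mbatha is treated as also owning Elif Ferreira's interest in Orion Holdings Ltd, giving 41% + 56% = 97%.
Chain via Oakhollow Ventures LLC → Pinebrook Industries Corp. (R1): 90% × 89% × 43% = 34.443% of Meridian Foods Inc.
Chain via Orion Holdings Ltd → Fairlane Services GmbH (R1): 97% × 78% × 17% = 12.8622% of Meridian Foods Inc.
Chain via Vantage Group plc → Ironwood Energy Co. (R1): 72% × 55% × 27% = 10.692% of Meridian Foods Inc.
Aggregating (R2): 34.443% + 12.8622% + 10.692% = 57.9972%.
57.9972% exceeds the 25% threshold by 32.9972 percentage points.

32.9972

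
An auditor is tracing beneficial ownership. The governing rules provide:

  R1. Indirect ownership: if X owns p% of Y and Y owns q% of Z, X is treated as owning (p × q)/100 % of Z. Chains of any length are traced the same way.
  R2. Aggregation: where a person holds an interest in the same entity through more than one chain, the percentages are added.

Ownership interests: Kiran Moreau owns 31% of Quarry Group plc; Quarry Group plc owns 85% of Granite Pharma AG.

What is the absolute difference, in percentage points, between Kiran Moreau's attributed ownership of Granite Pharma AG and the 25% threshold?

1.35

Chain via Quarry Group plc (R1): 31% × 85% = 26.35% of Granite Pharma AG.
26.35% exceeds the 25% threshold by 1.35 percentage points.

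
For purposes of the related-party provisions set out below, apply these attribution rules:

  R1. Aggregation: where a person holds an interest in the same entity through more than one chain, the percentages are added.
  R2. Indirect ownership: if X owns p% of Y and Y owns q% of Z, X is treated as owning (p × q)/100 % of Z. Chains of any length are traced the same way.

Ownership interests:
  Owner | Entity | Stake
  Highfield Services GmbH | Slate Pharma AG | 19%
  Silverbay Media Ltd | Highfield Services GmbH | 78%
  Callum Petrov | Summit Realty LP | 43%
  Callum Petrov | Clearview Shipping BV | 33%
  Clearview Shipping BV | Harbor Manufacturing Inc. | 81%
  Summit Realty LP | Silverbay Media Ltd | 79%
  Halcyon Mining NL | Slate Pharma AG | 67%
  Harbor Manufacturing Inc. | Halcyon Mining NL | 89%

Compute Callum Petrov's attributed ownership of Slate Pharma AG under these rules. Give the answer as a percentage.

20.973453%

Chain via Summit Realty LP → Silverbay Media Ltd → Highfield Services GmbH (R2): 43% × 79% × 78% × 19% = 5.034354% of Slate Pharma AG.
Chain via Clearview Shipping BV → Harbor Manufacturing Inc. → Halcyon Mining NL (R2): 33% × 81% × 89% × 67% = 15.939099% of Slate Pharma AG.
Aggregating (R1): 5.034354% + 15.939099% = 20.973453%.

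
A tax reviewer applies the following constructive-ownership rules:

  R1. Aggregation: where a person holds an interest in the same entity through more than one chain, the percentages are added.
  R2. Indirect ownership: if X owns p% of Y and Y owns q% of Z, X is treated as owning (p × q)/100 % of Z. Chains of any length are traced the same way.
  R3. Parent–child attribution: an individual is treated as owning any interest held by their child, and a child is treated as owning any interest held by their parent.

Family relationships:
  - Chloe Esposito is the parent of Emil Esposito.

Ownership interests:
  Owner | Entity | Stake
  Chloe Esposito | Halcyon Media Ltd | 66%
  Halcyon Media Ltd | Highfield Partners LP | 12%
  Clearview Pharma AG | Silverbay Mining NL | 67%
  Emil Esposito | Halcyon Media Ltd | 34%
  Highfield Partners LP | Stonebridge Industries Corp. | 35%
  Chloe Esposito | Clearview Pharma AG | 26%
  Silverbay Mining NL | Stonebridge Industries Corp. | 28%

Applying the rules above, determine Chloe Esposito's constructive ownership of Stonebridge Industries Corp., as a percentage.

By parent–child attribution (R3), Chloe Esposito is treated as also owning Emil Esposito's interest in Halcyon Media Ltd, giving 66% + 34% = 100%.
Chain via Halcyon Media Ltd → Highfield Partners LP (R2): 100% × 12% × 35% = 4.2% of Stonebridge Industries Corp.
Chain via Clearview Pharma AG → Silverbay Mining NL (R2): 26% × 67% × 28% = 4.8776% of Stonebridge Industries Corp.
Aggregating (R1): 4.2% + 4.8776% = 9.0776%.

9.0776%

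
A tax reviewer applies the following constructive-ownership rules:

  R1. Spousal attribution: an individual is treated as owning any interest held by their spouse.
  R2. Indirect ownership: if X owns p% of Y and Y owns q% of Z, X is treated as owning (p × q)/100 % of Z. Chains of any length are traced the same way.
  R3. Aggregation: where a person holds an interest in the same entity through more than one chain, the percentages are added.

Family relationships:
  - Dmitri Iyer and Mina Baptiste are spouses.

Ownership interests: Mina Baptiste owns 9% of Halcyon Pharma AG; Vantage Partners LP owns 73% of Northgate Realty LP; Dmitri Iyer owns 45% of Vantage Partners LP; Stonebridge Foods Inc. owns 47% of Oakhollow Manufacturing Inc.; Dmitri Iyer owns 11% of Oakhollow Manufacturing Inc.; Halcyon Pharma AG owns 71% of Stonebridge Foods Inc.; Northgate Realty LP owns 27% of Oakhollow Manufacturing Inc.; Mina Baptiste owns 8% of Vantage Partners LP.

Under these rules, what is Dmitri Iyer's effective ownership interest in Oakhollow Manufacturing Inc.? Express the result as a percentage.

By spousal attribution (R1), Dmitri Iyer is treated as also owning Mina Baptiste's interest in Vantage Partners LP, giving 45% + 8% = 53%.
By spousal attribution (R1), Dmitri Iyer is treated as owning Mina Baptiste's 9% interest in Halcyon Pharma AG.
Chain via Vantage Partners LP → Northgate Realty LP (R2): 53% × 73% × 27% = 10.4463% of Oakhollow Manufacturing Inc.
Direct interest in Oakhollow Manufacturing Inc: 11%.
Chain via Halcyon Pharma AG → Stonebridge Foods Inc. (R2): 9% × 71% × 47% = 3.0033% of Oakhollow Manufacturing Inc.
Aggregating (R3): 10.4463% + 11% + 3.0033% = 24.4496%.

24.4496%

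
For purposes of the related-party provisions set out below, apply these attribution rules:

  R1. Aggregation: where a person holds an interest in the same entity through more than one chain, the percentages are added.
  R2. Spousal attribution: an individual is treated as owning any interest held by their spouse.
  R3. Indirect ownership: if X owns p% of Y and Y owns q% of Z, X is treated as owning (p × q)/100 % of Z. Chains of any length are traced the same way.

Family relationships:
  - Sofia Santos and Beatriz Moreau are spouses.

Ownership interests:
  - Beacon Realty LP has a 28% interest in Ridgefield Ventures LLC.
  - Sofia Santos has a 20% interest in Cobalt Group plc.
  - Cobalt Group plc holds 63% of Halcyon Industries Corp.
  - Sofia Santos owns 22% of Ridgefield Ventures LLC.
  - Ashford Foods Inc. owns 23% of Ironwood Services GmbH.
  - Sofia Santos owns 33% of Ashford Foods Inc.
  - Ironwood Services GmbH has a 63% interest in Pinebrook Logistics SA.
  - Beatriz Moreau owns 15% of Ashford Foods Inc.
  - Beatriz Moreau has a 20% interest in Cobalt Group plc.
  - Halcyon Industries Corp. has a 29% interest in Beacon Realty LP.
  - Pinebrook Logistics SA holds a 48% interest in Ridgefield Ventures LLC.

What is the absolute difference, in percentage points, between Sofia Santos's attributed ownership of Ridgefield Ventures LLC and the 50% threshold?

22.615264

By spousal attribution (R2), Sofia Santos is treated as also owning Beatriz Moreau's interest in Cobalt Group plc, giving 20% + 20% = 40%.
By spousal attribution (R2), Sofia Santos is treated as also owning Beatriz Moreau's interest in Ashford Foods Inc, giving 33% + 15% = 48%.
Chain via Cobalt Group plc → Halcyon Industries Corp. → Beacon Realty LP (R3): 40% × 63% × 29% × 28% = 2.04624% of Ridgefield Ventures LLC.
Chain via Ashford Foods Inc. → Ironwood Services GmbH → Pinebrook Logistics SA (R3): 48% × 23% × 63% × 48% = 3.338496% of Ridgefield Ventures LLC.
Direct interest in Ridgefield Ventures LLC: 22%.
Aggregating (R1): 2.04624% + 3.338496% + 22% = 27.384736%.
27.384736% falls short of the 50% threshold by 22.615264 percentage points.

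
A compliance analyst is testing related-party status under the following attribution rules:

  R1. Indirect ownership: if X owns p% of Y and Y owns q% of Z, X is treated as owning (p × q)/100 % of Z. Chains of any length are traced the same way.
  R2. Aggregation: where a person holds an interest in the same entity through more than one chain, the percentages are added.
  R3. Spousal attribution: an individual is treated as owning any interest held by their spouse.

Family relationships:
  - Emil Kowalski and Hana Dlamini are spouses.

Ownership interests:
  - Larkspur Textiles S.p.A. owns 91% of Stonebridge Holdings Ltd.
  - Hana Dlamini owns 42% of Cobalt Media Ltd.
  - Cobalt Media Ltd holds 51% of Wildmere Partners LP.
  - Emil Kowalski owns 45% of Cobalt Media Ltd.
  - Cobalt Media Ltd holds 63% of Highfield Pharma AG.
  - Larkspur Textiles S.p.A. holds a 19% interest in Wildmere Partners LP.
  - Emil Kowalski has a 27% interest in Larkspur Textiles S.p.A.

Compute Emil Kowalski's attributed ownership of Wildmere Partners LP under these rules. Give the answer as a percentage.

49.5%

By spousal attribution (R3), Emil Kowalski is treated as also owning Hana Dlamini's interest in Cobalt Media Ltd, giving 45% + 42% = 87%.
Chain via Cobalt Media Ltd (R1): 87% × 51% = 44.37% of Wildmere Partners LP.
Chain via Larkspur Textiles S.p.A. (R1): 27% × 19% = 5.13% of Wildmere Partners LP.
Aggregating (R2): 44.37% + 5.13% = 49.5%.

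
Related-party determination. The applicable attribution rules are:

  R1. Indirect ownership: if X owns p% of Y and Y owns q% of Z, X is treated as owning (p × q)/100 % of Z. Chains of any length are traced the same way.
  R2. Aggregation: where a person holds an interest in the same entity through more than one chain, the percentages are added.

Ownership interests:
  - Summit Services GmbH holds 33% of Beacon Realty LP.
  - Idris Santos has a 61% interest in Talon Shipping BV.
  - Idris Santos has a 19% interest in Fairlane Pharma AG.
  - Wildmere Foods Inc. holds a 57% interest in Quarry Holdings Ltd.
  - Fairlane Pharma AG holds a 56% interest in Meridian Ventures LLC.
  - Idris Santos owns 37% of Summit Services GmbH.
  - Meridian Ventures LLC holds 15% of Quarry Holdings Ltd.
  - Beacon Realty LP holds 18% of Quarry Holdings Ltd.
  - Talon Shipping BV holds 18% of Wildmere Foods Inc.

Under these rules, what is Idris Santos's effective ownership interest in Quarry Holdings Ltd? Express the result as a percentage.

10.0524%

Chain via Summit Services GmbH → Beacon Realty LP (R1): 37% × 33% × 18% = 2.1978% of Quarry Holdings Ltd.
Chain via Fairlane Pharma AG → Meridian Ventures LLC (R1): 19% × 56% × 15% = 1.596% of Quarry Holdings Ltd.
Chain via Talon Shipping BV → Wildmere Foods Inc. (R1): 61% × 18% × 57% = 6.2586% of Quarry Holdings Ltd.
Aggregating (R2): 2.1978% + 1.596% + 6.2586% = 10.0524%.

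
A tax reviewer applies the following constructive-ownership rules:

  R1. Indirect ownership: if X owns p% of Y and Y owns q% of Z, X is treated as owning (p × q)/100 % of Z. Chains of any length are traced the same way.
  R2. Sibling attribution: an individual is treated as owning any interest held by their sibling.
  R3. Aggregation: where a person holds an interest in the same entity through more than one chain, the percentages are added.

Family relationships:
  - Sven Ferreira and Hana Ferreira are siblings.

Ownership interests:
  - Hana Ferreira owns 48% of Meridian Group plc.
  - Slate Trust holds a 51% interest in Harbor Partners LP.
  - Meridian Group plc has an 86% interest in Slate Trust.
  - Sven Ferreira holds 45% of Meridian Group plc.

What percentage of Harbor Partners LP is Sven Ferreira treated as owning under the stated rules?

By sibling attribution (R2), Sven Ferreira is treated as also owning Hana Ferreira's interest in Meridian Group plc, giving 45% + 48% = 93%.
Chain via Meridian Group plc → Slate Trust (R1): 93% × 86% × 51% = 40.7898% of Harbor Partners LP.

40.7898%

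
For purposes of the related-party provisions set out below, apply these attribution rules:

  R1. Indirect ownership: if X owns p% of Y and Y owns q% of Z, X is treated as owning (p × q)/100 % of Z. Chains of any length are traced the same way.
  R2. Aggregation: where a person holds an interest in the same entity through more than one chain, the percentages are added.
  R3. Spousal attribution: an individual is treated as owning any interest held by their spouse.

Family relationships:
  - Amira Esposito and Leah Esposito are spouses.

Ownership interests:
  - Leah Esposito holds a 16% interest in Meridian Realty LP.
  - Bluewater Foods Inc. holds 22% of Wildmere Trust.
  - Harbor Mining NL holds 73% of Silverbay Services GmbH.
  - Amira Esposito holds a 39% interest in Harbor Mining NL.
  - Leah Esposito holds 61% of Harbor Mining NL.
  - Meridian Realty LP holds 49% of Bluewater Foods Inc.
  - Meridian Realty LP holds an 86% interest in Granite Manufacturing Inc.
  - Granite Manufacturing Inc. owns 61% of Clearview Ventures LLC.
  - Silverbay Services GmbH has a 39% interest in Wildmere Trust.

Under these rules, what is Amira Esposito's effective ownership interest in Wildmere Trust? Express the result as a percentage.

By spousal attribution (R3), Amira Esposito is treated as also owning Leah Esposito's interest in Harbor Mining NL, giving 39% + 61% = 100%.
By spousal attribution (R3), Amira Esposito is treated as owning Leah Esposito's 16% interest in Meridian Realty LP.
Chain via Harbor Mining NL → Silverbay Services GmbH (R1): 100% × 73% × 39% = 28.47% of Wildmere Trust.
Chain via Meridian Realty LP → Bluewater Foods Inc. (R1): 16% × 49% × 22% = 1.7248% of Wildmere Trust.
Aggregating (R2): 28.47% + 1.7248% = 30.1948%.

30.1948%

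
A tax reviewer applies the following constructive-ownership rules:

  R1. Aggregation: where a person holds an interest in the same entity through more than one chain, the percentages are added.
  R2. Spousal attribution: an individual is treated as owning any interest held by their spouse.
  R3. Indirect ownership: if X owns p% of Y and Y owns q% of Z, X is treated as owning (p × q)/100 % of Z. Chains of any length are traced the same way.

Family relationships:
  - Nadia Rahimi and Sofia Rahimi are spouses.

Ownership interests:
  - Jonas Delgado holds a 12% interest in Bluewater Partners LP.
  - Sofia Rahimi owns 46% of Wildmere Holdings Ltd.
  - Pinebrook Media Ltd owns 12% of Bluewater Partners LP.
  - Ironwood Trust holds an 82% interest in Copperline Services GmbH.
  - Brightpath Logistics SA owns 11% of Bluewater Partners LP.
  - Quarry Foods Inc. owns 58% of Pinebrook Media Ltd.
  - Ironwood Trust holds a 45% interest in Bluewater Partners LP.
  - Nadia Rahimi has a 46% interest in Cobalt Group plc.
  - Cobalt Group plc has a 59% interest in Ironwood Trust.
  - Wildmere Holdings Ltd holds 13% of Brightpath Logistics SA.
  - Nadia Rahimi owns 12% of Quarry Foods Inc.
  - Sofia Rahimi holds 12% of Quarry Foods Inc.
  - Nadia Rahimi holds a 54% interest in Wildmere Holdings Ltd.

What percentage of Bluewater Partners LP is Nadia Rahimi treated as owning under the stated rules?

By spousal attribution (R2), Nadia Rahimi is treated as also owning Sofia Rahimi's interest in Quarry Foods Inc, giving 12% + 12% = 24%.
By spousal attribution (R2), Nadia Rahimi is treated as also owning Sofia Rahimi's interest in Wildmere Holdings Ltd, giving 54% + 46% = 100%.
Chain via Quarry Foods Inc. → Pinebrook Media Ltd (R3): 24% × 58% × 12% = 1.6704% of Bluewater Partners LP.
Chain via Cobalt Group plc → Ironwood Trust (R3): 46% × 59% × 45% = 12.213% of Bluewater Partners LP.
Chain via Wildmere Holdings Ltd → Brightpath Logistics SA (R3): 100% × 13% × 11% = 1.43% of Bluewater Partners LP.
Aggregating (R1): 1.6704% + 12.213% + 1.43% = 15.3134%.

15.3134%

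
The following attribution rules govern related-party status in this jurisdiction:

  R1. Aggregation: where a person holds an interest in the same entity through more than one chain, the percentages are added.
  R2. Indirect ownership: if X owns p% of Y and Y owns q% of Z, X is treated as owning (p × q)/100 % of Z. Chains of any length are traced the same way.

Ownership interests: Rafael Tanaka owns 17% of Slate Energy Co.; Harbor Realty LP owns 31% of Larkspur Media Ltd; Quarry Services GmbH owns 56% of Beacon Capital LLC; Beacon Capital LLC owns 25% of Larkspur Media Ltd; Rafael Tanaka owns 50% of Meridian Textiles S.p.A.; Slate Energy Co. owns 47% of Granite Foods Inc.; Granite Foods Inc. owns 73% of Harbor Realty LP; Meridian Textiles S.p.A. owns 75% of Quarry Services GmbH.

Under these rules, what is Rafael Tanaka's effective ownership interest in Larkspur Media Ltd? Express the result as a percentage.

Chain via Meridian Textiles S.p.A. → Quarry Services GmbH → Beacon Capital LLC (R2): 50% × 75% × 56% × 25% = 5.25% of Larkspur Media Ltd.
Chain via Slate Energy Co. → Granite Foods Inc. → Harbor Realty LP (R2): 17% × 47% × 73% × 31% = 1.808137% of Larkspur Media Ltd.
Aggregating (R1): 5.25% + 1.808137% = 7.058137%.

7.058137%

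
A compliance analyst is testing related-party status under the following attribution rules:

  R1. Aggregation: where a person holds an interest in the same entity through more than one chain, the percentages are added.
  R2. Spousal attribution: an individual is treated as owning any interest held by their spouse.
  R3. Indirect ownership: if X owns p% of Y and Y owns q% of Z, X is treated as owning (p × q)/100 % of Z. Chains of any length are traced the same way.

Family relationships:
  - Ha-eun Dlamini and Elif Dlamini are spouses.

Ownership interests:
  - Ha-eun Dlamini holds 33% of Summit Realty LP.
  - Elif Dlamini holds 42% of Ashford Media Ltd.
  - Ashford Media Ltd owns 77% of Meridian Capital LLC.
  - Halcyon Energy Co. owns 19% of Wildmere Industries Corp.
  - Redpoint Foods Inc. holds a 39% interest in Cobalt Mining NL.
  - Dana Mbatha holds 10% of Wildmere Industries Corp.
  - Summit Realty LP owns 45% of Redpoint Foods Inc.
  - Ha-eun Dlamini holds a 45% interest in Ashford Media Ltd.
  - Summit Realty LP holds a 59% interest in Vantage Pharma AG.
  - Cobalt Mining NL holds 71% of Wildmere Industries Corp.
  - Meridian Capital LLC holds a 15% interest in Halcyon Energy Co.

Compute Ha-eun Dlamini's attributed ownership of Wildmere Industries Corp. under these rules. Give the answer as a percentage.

By spousal attribution (R2), Ha-eun Dlamini is treated as also owning Elif Dlamini's interest in Ashford Media Ltd, giving 45% + 42% = 87%.
Chain via Summit Realty LP → Redpoint Foods Inc. → Cobalt Mining NL (R3): 33% × 45% × 39% × 71% = 4.111965% of Wildmere Industries Corp.
Chain via Ashford Media Ltd → Meridian Capital LLC → Halcyon Energy Co. (R3): 87% × 77% × 15% × 19% = 1.909215% of Wildmere Industries Corp.
Aggregating (R1): 4.111965% + 1.909215% = 6.02118%.

6.02118%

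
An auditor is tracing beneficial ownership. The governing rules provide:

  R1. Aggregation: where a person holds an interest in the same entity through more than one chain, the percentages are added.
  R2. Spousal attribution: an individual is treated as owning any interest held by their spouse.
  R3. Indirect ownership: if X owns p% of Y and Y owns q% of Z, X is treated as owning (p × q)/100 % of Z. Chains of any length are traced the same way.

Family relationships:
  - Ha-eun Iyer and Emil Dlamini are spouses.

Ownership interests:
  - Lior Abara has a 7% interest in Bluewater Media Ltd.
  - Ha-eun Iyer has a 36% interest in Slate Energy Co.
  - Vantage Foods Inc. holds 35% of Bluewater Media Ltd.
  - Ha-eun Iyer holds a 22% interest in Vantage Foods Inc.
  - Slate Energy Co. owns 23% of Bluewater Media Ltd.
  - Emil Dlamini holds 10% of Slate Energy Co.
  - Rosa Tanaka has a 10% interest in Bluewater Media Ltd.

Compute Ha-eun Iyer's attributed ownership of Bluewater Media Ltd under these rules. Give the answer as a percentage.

By spousal attribution (R2), Ha-eun Iyer is treated as also owning Emil Dlamini's interest in Slate Energy Co, giving 36% + 10% = 46%.
Chain via Vantage Foods Inc. (R3): 22% × 35% = 7.7% of Bluewater Media Ltd.
Chain via Slate Energy Co. (R3): 46% × 23% = 10.58% of Bluewater Media Ltd.
Aggregating (R1): 7.7% + 10.58% = 18.28%.

18.28%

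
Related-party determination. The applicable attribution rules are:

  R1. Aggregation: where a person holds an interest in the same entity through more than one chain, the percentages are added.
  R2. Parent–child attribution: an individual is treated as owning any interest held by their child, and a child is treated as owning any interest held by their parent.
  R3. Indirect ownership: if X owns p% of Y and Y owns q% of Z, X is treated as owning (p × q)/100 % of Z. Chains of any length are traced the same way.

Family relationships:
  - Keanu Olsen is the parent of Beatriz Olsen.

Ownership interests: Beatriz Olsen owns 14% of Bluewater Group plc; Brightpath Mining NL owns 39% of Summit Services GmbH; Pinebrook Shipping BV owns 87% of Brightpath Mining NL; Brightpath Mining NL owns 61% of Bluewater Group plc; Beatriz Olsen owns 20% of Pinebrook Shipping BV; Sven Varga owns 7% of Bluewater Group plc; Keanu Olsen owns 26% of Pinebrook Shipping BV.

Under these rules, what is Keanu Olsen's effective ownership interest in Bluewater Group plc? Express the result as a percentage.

38.4122%

By parent–child attribution (R2), Keanu Olsen is treated as also owning Beatriz Olsen's interest in Pinebrook Shipping BV, giving 26% + 20% = 46%.
By parent–child attribution (R2), Keanu Olsen is treated as owning Beatriz Olsen's 14% interest in Bluewater Group plc.
Chain via Pinebrook Shipping BV → Brightpath Mining NL (R3): 46% × 87% × 61% = 24.4122% of Bluewater Group plc.
Direct interest in Bluewater Group plc: 14%.
Aggregating (R1): 24.4122% + 14% = 38.4122%.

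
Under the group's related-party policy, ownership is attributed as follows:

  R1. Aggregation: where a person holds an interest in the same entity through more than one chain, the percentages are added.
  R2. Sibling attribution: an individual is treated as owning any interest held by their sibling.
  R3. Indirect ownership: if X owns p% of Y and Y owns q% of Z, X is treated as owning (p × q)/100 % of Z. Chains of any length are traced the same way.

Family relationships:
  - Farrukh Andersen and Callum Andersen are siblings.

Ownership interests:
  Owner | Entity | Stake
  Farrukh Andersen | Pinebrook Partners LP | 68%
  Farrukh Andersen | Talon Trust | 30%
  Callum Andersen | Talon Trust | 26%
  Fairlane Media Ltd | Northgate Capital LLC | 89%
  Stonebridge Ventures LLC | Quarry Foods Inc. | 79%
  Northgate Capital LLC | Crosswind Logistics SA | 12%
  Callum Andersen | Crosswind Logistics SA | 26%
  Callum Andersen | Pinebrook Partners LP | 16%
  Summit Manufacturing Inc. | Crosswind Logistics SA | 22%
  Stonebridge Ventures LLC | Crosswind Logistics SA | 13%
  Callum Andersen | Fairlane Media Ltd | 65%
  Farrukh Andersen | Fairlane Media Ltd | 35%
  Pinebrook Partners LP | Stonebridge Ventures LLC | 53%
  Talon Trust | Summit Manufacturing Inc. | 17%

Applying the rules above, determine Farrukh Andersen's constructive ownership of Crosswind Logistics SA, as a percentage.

By sibling attribution (R2), Farrukh Andersen is treated as also owning Callum Andersen's interest in Fairlane Media Ltd, giving 35% + 65% = 100%.
By sibling attribution (R2), Farrukh Andersen is treated as also owning Callum Andersen's interest in Talon Trust, giving 30% + 26% = 56%.
By sibling attribution (R2), Farrukh Andersen is treated as also owning Callum Andersen's interest in Pinebrook Partners LP, giving 68% + 16% = 84%.
By sibling attribution (R2), Farrukh Andersen is treated as owning Callum Andersen's 26% interest in Crosswind Logistics SA.
Chain via Fairlane Media Ltd → Northgate Capital LLC (R3): 100% × 89% × 12% = 10.68% of Crosswind Logistics SA.
Chain via Talon Trust → Summit Manufacturing Inc. (R3): 56% × 17% × 22% = 2.0944% of Crosswind Logistics SA.
Chain via Pinebrook Partners LP → Stonebridge Ventures LLC (R3): 84% × 53% × 13% = 5.7876% of Crosswind Logistics SA.
Direct interest in Crosswind Logistics SA: 26%.
Aggregating (R1): 10.68% + 2.0944% + 5.7876% + 26% = 44.562%.

44.562%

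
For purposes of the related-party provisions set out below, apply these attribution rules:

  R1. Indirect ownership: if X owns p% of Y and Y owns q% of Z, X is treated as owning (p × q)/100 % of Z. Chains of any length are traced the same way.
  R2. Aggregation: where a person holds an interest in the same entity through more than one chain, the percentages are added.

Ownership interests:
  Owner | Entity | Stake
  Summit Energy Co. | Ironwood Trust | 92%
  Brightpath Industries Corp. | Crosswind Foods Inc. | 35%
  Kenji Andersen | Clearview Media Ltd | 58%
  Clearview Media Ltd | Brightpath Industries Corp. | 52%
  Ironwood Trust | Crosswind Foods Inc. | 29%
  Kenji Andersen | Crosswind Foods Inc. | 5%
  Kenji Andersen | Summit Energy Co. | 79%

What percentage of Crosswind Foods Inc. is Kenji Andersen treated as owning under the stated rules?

Chain via Clearview Media Ltd → Brightpath Industries Corp. (R1): 58% × 52% × 35% = 10.556% of Crosswind Foods Inc.
Chain via Summit Energy Co. → Ironwood Trust (R1): 79% × 92% × 29% = 21.0772% of Crosswind Foods Inc.
Direct interest in Crosswind Foods Inc: 5%.
Aggregating (R2): 10.556% + 21.0772% + 5% = 36.6332%.

36.6332%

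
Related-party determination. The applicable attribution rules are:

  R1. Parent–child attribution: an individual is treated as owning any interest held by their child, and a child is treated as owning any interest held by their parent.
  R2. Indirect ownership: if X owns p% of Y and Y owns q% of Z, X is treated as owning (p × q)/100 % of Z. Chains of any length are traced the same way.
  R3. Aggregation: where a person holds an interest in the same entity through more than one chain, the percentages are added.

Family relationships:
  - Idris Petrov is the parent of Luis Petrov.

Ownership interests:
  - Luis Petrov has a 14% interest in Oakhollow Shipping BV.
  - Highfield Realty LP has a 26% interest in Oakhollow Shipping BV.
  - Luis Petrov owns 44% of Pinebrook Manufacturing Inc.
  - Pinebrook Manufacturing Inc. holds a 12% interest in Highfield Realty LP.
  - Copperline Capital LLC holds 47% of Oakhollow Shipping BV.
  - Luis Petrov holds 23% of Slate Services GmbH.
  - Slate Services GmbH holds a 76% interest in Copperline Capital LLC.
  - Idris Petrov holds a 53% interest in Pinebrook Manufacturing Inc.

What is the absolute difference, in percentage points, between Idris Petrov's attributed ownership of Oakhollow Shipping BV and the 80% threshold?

54.758

By parent–child attribution (R1), Idris Petrov is treated as also owning Luis Petrov's interest in Pinebrook Manufacturing Inc, giving 53% + 44% = 97%.
By parent–child attribution (R1), Idris Petrov is treated as owning Luis Petrov's 23% interest in Slate Services GmbH.
By parent–child attribution (R1), Idris Petrov is treated as owning Luis Petrov's 14% interest in Oakhollow Shipping BV.
Chain via Pinebrook Manufacturing Inc. → Highfield Realty LP (R2): 97% × 12% × 26% = 3.0264% of Oakhollow Shipping BV.
Chain via Slate Services GmbH → Copperline Capital LLC (R2): 23% × 76% × 47% = 8.2156% of Oakhollow Shipping BV.
Direct interest in Oakhollow Shipping BV: 14%.
Aggregating (R3): 3.0264% + 8.2156% + 14% = 25.242%.
25.242% falls short of the 80% threshold by 54.758 percentage points.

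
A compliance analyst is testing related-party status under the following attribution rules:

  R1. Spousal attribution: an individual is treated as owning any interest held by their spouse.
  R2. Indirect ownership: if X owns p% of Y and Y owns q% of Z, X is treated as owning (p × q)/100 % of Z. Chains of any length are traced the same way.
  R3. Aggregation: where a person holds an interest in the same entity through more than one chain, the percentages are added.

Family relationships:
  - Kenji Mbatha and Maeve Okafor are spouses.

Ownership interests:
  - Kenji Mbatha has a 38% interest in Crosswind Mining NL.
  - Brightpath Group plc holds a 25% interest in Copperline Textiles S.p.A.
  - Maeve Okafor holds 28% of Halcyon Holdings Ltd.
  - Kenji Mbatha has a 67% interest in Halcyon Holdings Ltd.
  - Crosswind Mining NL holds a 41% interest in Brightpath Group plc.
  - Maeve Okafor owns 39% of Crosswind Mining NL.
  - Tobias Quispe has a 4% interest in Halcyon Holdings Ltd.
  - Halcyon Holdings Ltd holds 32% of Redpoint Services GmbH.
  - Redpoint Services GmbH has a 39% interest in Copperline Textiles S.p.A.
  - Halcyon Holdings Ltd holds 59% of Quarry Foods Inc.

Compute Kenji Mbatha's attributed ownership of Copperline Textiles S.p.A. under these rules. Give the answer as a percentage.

By spousal attribution (R1), Kenji Mbatha is treated as also owning Maeve Okafor's interest in Crosswind Mining NL, giving 38% + 39% = 77%.
By spousal attribution (R1), Kenji Mbatha is treated as also owning Maeve Okafor's interest in Halcyon Holdings Ltd, giving 67% + 28% = 95%.
Chain via Crosswind Mining NL → Brightpath Group plc (R2): 77% × 41% × 25% = 7.8925% of Copperline Textiles S.p.A.
Chain via Halcyon Holdings Ltd → Redpoint Services GmbH (R2): 95% × 32% × 39% = 11.856% of Copperline Textiles S.p.A.
Aggregating (R3): 7.8925% + 11.856% = 19.7485%.

19.7485%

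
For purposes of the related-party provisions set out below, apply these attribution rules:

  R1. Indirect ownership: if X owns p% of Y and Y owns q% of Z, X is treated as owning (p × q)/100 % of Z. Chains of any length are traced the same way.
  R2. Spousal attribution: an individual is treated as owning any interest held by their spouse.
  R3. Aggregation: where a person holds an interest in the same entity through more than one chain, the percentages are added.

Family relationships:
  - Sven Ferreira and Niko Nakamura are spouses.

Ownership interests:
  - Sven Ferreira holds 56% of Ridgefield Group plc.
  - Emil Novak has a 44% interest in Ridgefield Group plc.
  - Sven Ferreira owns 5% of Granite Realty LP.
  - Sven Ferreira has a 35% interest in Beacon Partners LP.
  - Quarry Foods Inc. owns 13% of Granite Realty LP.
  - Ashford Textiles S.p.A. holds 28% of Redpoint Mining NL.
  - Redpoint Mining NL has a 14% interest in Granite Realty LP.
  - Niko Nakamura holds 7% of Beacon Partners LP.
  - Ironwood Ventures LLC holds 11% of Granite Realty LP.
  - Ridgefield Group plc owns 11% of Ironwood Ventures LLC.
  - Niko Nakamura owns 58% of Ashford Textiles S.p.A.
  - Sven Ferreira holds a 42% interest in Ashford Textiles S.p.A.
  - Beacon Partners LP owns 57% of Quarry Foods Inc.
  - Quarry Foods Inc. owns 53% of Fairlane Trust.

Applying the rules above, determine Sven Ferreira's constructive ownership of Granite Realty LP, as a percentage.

By spousal attribution (R2), Sven Ferreira is treated as also owning Niko Nakamura's interest in Ashford Textiles S.p.A, giving 42% + 58% = 100%.
By spousal attribution (R2), Sven Ferreira is treated as also owning Niko Nakamura's interest in Beacon Partners LP, giving 35% + 7% = 42%.
Chain via Ridgefield Group plc → Ironwood Ventures LLC (R1): 56% × 11% × 11% = 0.6776% of Granite Realty LP.
Chain via Ashford Textiles S.p.A. → Redpoint Mining NL (R1): 100% × 28% × 14% = 3.92% of Granite Realty LP.
Chain via Beacon Partners LP → Quarry Foods Inc. (R1): 42% × 57% × 13% = 3.1122% of Granite Realty LP.
Direct interest in Granite Realty LP: 5%.
Aggregating (R3): 0.6776% + 3.92% + 3.1122% + 5% = 12.7098%.

12.7098%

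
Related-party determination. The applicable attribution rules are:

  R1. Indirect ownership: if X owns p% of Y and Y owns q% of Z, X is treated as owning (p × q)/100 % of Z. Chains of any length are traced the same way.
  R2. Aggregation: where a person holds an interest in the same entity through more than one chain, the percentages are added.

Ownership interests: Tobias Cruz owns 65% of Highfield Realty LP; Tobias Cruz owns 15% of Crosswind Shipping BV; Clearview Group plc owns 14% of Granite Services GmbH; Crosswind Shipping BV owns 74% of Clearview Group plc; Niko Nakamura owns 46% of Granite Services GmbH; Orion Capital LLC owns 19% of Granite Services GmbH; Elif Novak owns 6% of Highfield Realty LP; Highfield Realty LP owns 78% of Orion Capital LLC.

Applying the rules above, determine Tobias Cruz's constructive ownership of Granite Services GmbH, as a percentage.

Chain via Crosswind Shipping BV → Clearview Group plc (R1): 15% × 74% × 14% = 1.554% of Granite Services GmbH.
Chain via Highfield Realty LP → Orion Capital LLC (R1): 65% × 78% × 19% = 9.633% of Granite Services GmbH.
Aggregating (R2): 1.554% + 9.633% = 11.187%.

11.187%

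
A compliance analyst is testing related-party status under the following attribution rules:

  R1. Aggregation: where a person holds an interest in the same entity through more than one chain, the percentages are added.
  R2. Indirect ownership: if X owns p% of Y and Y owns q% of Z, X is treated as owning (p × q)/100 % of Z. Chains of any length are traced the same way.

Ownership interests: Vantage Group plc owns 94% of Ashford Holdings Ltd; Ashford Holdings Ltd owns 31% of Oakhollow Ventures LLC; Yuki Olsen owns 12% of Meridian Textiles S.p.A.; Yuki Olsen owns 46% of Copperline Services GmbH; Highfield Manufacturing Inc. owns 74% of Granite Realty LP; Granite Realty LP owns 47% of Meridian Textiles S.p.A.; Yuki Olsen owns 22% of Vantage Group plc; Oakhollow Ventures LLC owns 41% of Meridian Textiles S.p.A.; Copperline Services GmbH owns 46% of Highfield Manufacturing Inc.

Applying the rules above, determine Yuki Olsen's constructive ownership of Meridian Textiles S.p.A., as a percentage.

Chain via Vantage Group plc → Ashford Holdings Ltd → Oakhollow Ventures LLC (R2): 22% × 94% × 31% × 41% = 2.628428% of Meridian Textiles S.p.A.
Chain via Copperline Services GmbH → Highfield Manufacturing Inc. → Granite Realty LP (R2): 46% × 46% × 74% × 47% = 7.359448% of Meridian Textiles S.p.A.
Direct interest in Meridian Textiles S.p.A: 12%.
Aggregating (R1): 2.628428% + 7.359448% + 12% = 21.987876%.

21.987876%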